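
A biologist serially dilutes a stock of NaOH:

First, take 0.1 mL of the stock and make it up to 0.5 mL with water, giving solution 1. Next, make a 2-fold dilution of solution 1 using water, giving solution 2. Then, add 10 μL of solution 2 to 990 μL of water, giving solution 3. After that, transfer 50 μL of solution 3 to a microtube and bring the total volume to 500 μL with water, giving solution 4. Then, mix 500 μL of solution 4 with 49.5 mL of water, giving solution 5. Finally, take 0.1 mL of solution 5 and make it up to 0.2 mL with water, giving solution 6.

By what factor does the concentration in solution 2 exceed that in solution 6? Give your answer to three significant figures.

2.00 × 10^5

Step 1: 0.1 mL brought to 0.5 mL → factor 0.5/0.1 = 5
Step 2: 2-fold → factor 2
Step 3: 10 μL + 990 μL = 1000 μL total → factor 1000/10 = 100
Step 4: 50 μL brought to 500 μL → factor 500/50 = 10
Step 5: 500 μL + 49.5 mL = 50000 μL total → factor 50000/500 = 100
Step 6: 0.1 mL brought to 0.2 mL → factor 0.2/0.1 = 2
Dilution factor to solution 2 = 10; to solution 6 = 2 × 10^6
[solution 2]/[solution 6] = (factor to solution 6)/(factor to solution 2) = 2 × 10^6/10 = 2.00 × 10^5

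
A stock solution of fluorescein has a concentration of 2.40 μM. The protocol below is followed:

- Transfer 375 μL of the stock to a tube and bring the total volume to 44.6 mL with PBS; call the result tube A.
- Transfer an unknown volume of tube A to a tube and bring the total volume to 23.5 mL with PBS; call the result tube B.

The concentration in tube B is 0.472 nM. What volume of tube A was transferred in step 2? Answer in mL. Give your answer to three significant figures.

Step 1: 375 μL brought to 44.6 mL → factor 44600/375 = 118.93
Step 2: v brought to 23.5 mL → factor = 23.5 mL/v
Product of known-step factors = 118.93
Overall factor = 2.40 μM / (0.472 nM) = 5084.7
Step-2 factor = 5084.7 / 118.93 = 42.753
v = 23.5 mL / 42.753 = 0.550 mL

0.550 mL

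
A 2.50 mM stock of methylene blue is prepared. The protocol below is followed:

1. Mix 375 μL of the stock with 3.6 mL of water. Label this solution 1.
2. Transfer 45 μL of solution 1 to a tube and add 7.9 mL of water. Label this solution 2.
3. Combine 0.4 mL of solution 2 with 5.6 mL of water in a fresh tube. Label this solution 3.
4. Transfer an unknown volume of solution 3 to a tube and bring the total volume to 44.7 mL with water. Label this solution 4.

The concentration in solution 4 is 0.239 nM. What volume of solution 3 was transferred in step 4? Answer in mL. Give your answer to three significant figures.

Step 1: 375 μL + 3.6 mL = 3975 μL total → factor 3975/375 = 10.6
Step 2: 45 μL + 7.9 mL = 7945 μL total → factor 7945/45 = 176.56
Step 3: 0.4 mL + 5.6 mL = 6 mL total → factor 6/0.4 = 15
Step 4: v brought to 44.7 mL → factor = 44.7 mL/v
Product of known-step factors = 28072
Overall factor = 2.50 mM / (0.239 nM) = 1.046 × 10^7
Step-4 factor = 1.046 × 10^7 / 28072 = 372.62
v = 44.7 mL / 372.62 = 0.120 mL

0.120 mL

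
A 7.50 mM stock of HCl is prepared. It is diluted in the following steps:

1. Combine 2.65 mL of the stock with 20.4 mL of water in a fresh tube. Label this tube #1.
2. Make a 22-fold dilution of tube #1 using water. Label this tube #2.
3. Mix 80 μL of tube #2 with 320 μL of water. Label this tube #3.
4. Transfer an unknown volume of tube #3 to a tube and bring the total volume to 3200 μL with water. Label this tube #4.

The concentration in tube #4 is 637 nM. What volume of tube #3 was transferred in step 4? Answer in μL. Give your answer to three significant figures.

260 μL

Step 1: 2.65 mL + 20.4 mL = 23.05 mL total → factor 23.05/2.65 = 8.6981
Step 2: 22-fold → factor 22
Step 3: 80 μL + 320 μL = 400 μL total → factor 400/80 = 5
Step 4: v brought to 3200 μL → factor = 3200 μL/v
Product of known-step factors = 956.79
Overall factor = 7.50 mM / (637 nM) = 11774
Step-4 factor = 11774 / 956.79 = 12.306
v = 3200 μL / 12.306 = 260 μL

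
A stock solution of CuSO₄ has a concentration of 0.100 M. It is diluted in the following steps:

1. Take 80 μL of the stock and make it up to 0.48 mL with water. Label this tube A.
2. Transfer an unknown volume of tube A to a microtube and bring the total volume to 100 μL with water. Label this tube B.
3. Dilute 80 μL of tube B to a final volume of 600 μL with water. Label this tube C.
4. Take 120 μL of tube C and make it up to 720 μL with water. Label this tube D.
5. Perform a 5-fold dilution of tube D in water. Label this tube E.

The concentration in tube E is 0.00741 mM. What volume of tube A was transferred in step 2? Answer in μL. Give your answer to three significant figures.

Step 1: 80 μL brought to 0.48 mL → factor 480/80 = 6
Step 2: v brought to 100 μL → factor = 100 μL/v
Step 3: 80 μL brought to 600 μL → factor 600/80 = 7.5
Step 4: 120 μL brought to 720 μL → factor 720/120 = 6
Step 5: 5-fold → factor 5
Product of known-step factors = 1350
Overall factor = 0.100 M / (0.00741 mM) = 13495
Step-2 factor = 13495 / 1350 = 9.9965
v = 100 μL / 9.9965 = 10.0 μL

10.0 μL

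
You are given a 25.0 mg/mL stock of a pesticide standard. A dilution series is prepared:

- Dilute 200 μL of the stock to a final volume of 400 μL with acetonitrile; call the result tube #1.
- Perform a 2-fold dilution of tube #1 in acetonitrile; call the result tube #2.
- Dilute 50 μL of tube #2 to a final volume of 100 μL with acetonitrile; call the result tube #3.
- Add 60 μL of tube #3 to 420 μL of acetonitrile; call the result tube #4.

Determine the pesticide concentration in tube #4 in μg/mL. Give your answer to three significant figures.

Step 1: 200 μL brought to 400 μL → factor 400/200 = 2
Step 2: 2-fold → factor 2
Step 3: 50 μL brought to 100 μL → factor 100/50 = 2
Step 4: 60 μL + 420 μL = 480 μL total → factor 480/60 = 8
Overall dilution factor = 2 × 2 × 2 × 8 = 64
Final = 25.0 mg/mL / 64 = 0.3906 mg/mL = 391 μg/mL

391 μg/mL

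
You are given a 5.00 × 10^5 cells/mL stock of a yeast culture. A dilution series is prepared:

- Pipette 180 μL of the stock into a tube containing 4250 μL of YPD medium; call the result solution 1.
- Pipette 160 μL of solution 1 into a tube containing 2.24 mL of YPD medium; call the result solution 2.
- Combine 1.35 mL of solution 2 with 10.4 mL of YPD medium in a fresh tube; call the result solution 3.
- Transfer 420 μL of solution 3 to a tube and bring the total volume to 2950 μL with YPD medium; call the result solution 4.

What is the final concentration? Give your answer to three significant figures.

Step 1: 180 μL + 4250 μL = 4430 μL total → factor 4430/180 = 24.611
Step 2: 160 μL + 2.24 mL = 2400 μL total → factor 2400/160 = 15
Step 3: 1.35 mL + 10.4 mL = 11.75 mL total → factor 11.75/1.35 = 8.7037
Step 4: 420 μL brought to 2950 μL → factor 2950/420 = 7.0238
Overall dilution factor = 24.611 × 15 × 8.7037 × 7.0238 = 22568
Final = 5.00 × 10^5 cells/mL / 22568 = 22.2 cells/mL

22.2 cells/mL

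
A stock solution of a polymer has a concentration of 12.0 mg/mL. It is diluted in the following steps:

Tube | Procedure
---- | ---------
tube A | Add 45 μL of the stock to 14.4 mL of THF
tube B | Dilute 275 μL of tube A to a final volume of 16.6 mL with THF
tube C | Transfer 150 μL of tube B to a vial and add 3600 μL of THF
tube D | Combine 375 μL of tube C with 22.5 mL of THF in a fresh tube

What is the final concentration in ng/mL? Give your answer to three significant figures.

0.406 ng/mL

Step 1: 45 μL + 14.4 mL = 14445 μL total → factor 14445/45 = 321
Step 2: 275 μL brought to 16.6 mL → factor 16600/275 = 60.364
Step 3: 150 μL + 3600 μL = 3750 μL total → factor 3750/150 = 25
Step 4: 375 μL + 22.5 mL = 22875 μL total → factor 22875/375 = 61
Overall dilution factor = 321 × 60.364 × 25 × 61 = 2.955 × 10^7
Final = 12.0 mg/mL / 2.955 × 10^7 = 4.061 × 10^-7 mg/mL = 0.406 ng/mL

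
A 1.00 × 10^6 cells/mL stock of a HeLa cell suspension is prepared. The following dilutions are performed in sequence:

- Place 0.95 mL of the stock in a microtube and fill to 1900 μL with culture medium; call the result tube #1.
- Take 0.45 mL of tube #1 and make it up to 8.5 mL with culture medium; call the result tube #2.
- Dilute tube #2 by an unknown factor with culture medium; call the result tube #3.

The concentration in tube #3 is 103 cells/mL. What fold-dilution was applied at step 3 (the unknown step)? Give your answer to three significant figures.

Step 1: 0.95 mL brought to 1900 μL → factor 1.9/0.95 = 2
Step 2: 0.45 mL brought to 8.5 mL → factor 8.5/0.45 = 18.889
Step 3: unknown factor x
Product of known-step factors = 37.778
Overall factor = 1.00 × 10^6 cells/mL / (103 cells/mL) = 9708.7
x = 9708.7 / 37.778 = 257

257-fold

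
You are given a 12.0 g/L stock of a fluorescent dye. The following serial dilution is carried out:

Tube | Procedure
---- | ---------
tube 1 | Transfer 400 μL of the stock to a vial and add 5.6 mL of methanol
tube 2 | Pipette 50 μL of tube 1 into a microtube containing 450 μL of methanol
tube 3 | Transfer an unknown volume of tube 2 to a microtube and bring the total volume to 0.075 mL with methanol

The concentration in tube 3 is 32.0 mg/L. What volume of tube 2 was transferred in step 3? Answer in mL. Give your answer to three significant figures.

0.0300 mL

Step 1: 400 μL + 5.6 mL = 6000 μL total → factor 6000/400 = 15
Step 2: 50 μL + 450 μL = 500 μL total → factor 500/50 = 10
Step 3: v brought to 0.075 mL → factor = 0.075 mL/v
Product of known-step factors = 150
Overall factor = 12.0 g/L / (32.0 mg/L) = 375
Step-3 factor = 375 / 150 = 2.5
v = 0.075 mL / 2.5 = 0.0300 mL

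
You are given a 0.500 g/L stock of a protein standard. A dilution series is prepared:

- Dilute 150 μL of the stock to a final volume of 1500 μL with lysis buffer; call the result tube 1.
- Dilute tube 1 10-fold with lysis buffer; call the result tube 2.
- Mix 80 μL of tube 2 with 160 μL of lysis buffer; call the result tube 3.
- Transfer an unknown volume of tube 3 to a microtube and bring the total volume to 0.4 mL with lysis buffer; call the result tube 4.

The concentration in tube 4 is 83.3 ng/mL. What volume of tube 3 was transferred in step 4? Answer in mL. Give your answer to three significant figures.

0.0200 mL

Step 1: 150 μL brought to 1500 μL → factor 1500/150 = 10
Step 2: 10-fold → factor 10
Step 3: 80 μL + 160 μL = 240 μL total → factor 240/80 = 3
Step 4: v brought to 0.4 mL → factor = 0.4 mL/v
Product of known-step factors = 300
Overall factor = 0.500 g/L / (83.3 ng/mL) = 6002.4
Step-4 factor = 6002.4 / 300 = 20.008
v = 0.4 mL / 20.008 = 0.0200 mL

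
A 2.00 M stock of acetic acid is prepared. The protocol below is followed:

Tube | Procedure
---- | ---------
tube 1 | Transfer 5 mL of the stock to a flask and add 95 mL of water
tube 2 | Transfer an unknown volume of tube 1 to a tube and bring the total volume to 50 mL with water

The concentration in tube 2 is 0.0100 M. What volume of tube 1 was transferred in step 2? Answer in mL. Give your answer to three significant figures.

5.00 mL

Step 1: 5 mL + 95 mL = 100 mL total → factor 100/5 = 20
Step 2: v brought to 50 mL → factor = 50 mL/v
Product of known-step factors = 20
Overall factor = 2.00 M / (0.0100 M) = 200
Step-2 factor = 200 / 20 = 10
v = 50 mL / 10 = 5.00 mL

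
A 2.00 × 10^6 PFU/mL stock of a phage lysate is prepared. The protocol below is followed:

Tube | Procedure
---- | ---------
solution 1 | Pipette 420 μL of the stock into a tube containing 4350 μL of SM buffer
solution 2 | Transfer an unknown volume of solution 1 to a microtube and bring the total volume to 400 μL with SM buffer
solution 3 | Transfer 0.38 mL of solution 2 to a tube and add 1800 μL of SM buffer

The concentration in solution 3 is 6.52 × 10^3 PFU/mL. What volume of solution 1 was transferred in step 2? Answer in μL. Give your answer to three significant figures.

Step 1: 420 μL + 4350 μL = 4770 μL total → factor 4770/420 = 11.357
Step 2: v brought to 400 μL → factor = 400 μL/v
Step 3: 0.38 mL + 1800 μL = 2.18 mL total → factor 2.18/0.38 = 5.7368
Product of known-step factors = 65.154
Overall factor = 2.00 × 10^6 PFU/mL / (6.52 × 10^3 PFU/mL) = 306.75
Step-2 factor = 306.75 / 65.154 = 4.708
v = 400 μL / 4.708 = 85.0 μL

85.0 μL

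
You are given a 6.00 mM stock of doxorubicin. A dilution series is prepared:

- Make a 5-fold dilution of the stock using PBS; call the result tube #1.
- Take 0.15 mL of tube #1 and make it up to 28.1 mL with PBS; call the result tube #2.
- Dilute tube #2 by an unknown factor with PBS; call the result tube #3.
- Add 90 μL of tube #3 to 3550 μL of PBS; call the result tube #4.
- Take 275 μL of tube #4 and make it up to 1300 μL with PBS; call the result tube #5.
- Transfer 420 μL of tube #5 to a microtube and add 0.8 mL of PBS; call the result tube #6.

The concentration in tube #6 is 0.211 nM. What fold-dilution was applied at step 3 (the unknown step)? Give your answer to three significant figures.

Step 1: 5-fold → factor 5
Step 2: 0.15 mL brought to 28.1 mL → factor 28.1/0.15 = 187.33
Step 3: unknown factor x
Step 4: 90 μL + 3550 μL = 3640 μL total → factor 3640/90 = 40.444
Step 5: 275 μL brought to 1300 μL → factor 1300/275 = 4.7273
Step 6: 420 μL + 0.8 mL = 1220 μL total → factor 1220/420 = 2.9048
Product of known-step factors = 5.2019 × 10^5
Overall factor = 6.00 mM / (0.211 nM) = 2.8436 × 10^7
x = 2.8436 × 10^7 / 5.2019 × 10^5 = 54.7

54.7-fold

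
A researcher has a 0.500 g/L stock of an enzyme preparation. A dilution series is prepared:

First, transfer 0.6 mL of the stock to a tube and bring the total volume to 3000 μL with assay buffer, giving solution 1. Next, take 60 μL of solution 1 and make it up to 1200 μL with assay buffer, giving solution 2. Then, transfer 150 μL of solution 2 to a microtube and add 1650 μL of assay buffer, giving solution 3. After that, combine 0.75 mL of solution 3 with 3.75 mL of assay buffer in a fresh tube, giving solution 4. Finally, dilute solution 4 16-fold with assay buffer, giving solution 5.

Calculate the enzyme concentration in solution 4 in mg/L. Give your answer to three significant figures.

Step 1: 0.6 mL brought to 3000 μL → factor 3/0.6 = 5
Step 2: 60 μL brought to 1200 μL → factor 1200/60 = 20
Step 3: 150 μL + 1650 μL = 1800 μL total → factor 1800/150 = 12
Step 4: 0.75 mL + 3.75 mL = 4.5 mL total → factor 4.5/0.75 = 6
Dilution factor through solution 4 = 5 × 20 × 12 × 6 = 7200
[solution 4] = 0.500 g/L / 7200 = 6.944 × 10^-5 g/L = 0.0694 mg/L

0.0694 mg/L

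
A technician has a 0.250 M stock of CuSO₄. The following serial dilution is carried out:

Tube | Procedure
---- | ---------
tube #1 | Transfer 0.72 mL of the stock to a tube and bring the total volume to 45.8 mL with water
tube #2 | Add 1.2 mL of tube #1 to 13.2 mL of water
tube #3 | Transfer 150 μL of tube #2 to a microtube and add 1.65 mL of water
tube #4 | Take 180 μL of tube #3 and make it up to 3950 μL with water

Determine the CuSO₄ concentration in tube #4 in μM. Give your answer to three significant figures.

1.24 μM

Step 1: 0.72 mL brought to 45.8 mL → factor 45.8/0.72 = 63.611
Step 2: 1.2 mL + 13.2 mL = 14.4 mL total → factor 14.4/1.2 = 12
Step 3: 150 μL + 1.65 mL = 1800 μL total → factor 1800/150 = 12
Step 4: 180 μL brought to 3950 μL → factor 3950/180 = 21.944
Overall dilution factor = 63.611 × 12 × 12 × 21.944 = 2.0101 × 10^5
Final = 0.250 M / 2.0101 × 10^5 = 1.244 × 10^-6 M = 1.24 μM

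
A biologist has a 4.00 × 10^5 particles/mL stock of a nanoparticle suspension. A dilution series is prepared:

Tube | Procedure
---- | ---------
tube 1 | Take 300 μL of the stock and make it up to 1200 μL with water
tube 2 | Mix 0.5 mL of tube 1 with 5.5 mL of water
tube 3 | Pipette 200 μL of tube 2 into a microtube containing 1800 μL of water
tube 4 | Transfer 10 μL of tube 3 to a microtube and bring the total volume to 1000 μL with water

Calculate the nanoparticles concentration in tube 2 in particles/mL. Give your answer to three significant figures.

Step 1: 300 μL brought to 1200 μL → factor 1200/300 = 4
Step 2: 0.5 mL + 5.5 mL = 6 mL total → factor 6/0.5 = 12
Dilution factor through tube 2 = 4 × 12 = 48
[tube 2] = 4.00 × 10^5 particles/mL / 48 = 8.33 × 10^3 particles/mL

8.33 × 10^3 particles/mL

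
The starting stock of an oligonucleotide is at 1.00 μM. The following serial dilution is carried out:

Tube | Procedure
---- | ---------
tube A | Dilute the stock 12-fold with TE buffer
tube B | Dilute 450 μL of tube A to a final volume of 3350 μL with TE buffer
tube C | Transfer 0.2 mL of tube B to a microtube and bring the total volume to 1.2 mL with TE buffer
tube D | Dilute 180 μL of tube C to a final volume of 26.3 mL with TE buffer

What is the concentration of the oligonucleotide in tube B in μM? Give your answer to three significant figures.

0.0112 μM

Step 1: 12-fold → factor 12
Step 2: 450 μL brought to 3350 μL → factor 3350/450 = 7.4444
Dilution factor through tube B = 12 × 7.4444 = 89.333
[tube B] = 1.00 μM / 89.333 = 0.0112 μM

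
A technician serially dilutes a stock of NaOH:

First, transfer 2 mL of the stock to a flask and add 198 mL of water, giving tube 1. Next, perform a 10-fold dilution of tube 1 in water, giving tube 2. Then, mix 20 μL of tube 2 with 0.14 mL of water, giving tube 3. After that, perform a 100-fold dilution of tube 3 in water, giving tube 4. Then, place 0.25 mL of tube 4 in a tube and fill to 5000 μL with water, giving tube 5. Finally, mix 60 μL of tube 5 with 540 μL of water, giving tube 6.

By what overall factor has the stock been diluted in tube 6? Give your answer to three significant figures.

1.60 × 10^8

Step 1: 2 mL + 198 mL = 200 mL total → factor 200/2 = 100
Step 2: 10-fold → factor 10
Step 3: 20 μL + 0.14 mL = 160 μL total → factor 160/20 = 8
Step 4: 100-fold → factor 100
Step 5: 0.25 mL brought to 5000 μL → factor 5/0.25 = 20
Step 6: 60 μL + 540 μL = 600 μL total → factor 600/60 = 10
Overall dilution factor = 100 × 10 × 8 × 100 × 20 × 10 = 1.6 × 10^8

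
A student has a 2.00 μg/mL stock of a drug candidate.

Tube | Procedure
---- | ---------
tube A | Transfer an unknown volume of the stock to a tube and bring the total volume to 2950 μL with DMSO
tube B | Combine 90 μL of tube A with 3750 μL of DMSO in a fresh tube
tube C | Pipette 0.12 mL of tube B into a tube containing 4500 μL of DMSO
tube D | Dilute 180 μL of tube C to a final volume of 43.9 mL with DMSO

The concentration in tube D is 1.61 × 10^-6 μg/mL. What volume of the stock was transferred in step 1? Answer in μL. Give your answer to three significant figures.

Step 1: v brought to 2950 μL → factor = 2950 μL/v
Step 2: 90 μL + 3750 μL = 3840 μL total → factor 3840/90 = 42.667
Step 3: 0.12 mL + 4500 μL = 4.62 mL total → factor 4.62/0.12 = 38.5
Step 4: 180 μL brought to 43.9 mL → factor 43900/180 = 243.89
Product of known-step factors = 4.0063 × 10^5
Overall factor = 2.00 μg/mL / (1.61 × 10^-6 μg/mL) = 1.2422 × 10^6
Step-1 factor = 1.2422 × 10^6 / 4.0063 × 10^5 = 3.1007
v = 2950 μL / 3.1007 = 951 μL

951 μL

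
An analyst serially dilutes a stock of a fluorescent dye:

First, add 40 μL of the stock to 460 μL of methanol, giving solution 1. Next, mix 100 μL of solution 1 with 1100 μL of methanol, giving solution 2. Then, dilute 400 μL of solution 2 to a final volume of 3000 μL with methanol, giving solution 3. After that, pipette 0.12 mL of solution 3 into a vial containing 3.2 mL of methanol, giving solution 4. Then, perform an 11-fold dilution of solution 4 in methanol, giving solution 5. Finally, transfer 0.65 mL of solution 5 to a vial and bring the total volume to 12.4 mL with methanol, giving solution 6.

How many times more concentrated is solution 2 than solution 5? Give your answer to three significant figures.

2.28 × 10^3

Step 1: 40 μL + 460 μL = 500 μL total → factor 500/40 = 12.5
Step 2: 100 μL + 1100 μL = 1200 μL total → factor 1200/100 = 12
Step 3: 400 μL brought to 3000 μL → factor 3000/400 = 7.5
Step 4: 0.12 mL + 3.2 mL = 3.32 mL total → factor 3.32/0.12 = 27.667
Step 5: 11-fold → factor 11
Dilution factor to solution 2 = 150; to solution 5 = 3.4238 × 10^5
[solution 2]/[solution 5] = (factor to solution 5)/(factor to solution 2) = 3.4238 × 10^5/150 = 2.28 × 10^3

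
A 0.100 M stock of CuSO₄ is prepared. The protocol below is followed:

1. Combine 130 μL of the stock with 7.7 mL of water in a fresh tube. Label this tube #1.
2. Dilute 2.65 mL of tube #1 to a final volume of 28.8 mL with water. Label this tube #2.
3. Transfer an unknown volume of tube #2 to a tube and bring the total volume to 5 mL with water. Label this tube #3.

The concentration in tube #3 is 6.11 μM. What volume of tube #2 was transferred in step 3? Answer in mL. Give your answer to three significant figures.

0.200 mL

Step 1: 130 μL + 7.7 mL = 7830 μL total → factor 7830/130 = 60.231
Step 2: 2.65 mL brought to 28.8 mL → factor 28.8/2.65 = 10.868
Step 3: v brought to 5 mL → factor = 5 mL/v
Product of known-step factors = 654.58
Overall factor = 0.100 M / (6.11 μM) = 16367
Step-3 factor = 16367 / 654.58 = 25.003
v = 5 mL / 25.003 = 0.200 mL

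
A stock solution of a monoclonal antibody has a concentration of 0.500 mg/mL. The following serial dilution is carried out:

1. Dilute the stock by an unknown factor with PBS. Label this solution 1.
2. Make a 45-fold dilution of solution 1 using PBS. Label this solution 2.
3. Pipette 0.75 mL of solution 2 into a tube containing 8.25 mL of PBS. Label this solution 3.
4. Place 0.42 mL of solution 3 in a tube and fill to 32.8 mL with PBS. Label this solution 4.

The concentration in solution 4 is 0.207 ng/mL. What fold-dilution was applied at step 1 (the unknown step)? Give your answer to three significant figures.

57.3-fold

Step 1: unknown factor x
Step 2: 45-fold → factor 45
Step 3: 0.75 mL + 8.25 mL = 9 mL total → factor 9/0.75 = 12
Step 4: 0.42 mL brought to 32.8 mL → factor 32.8/0.42 = 78.095
Product of known-step factors = 42171
Overall factor = 0.500 mg/mL / (0.207 ng/mL) = 2.4155 × 10^6
x = 2.4155 × 10^6 / 42171 = 57.3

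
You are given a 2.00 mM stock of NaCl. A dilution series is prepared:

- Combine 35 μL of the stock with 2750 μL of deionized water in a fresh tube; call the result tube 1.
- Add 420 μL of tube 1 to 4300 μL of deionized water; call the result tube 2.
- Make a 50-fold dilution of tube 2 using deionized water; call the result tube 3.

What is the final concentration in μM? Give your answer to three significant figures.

Step 1: 35 μL + 2750 μL = 2785 μL total → factor 2785/35 = 79.571
Step 2: 420 μL + 4300 μL = 4720 μL total → factor 4720/420 = 11.238
Step 3: 50-fold → factor 50
Overall dilution factor = 79.571 × 11.238 × 50 = 44712
Final = 2.00 mM / 44712 = 4.473 × 10^-5 mM = 0.0447 μM

0.0447 μM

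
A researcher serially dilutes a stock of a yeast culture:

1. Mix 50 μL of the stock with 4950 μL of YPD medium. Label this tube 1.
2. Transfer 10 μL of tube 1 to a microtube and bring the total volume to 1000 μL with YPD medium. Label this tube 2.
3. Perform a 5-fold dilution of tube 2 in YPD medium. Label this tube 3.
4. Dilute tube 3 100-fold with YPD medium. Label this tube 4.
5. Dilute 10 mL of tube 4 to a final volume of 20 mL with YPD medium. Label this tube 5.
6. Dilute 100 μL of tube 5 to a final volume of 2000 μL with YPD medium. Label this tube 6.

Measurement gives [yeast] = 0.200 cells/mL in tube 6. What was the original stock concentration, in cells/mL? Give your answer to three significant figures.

Step 1: 50 μL + 4950 μL = 5000 μL total → factor 5000/50 = 100
Step 2: 10 μL brought to 1000 μL → factor 1000/10 = 100
Step 3: 5-fold → factor 5
Step 4: 100-fold → factor 100
Step 5: 10 mL brought to 20 mL → factor 20/10 = 2
Step 6: 100 μL brought to 2000 μL → factor 2000/100 = 20
Overall dilution factor = 100 × 100 × 5 × 100 × 2 × 20 = 2 × 10^8
Stock = 0.200 cells/mL × 2 × 10^8 = 4.00 × 10^7 cells/mL

4.00 × 10^7 cells/mL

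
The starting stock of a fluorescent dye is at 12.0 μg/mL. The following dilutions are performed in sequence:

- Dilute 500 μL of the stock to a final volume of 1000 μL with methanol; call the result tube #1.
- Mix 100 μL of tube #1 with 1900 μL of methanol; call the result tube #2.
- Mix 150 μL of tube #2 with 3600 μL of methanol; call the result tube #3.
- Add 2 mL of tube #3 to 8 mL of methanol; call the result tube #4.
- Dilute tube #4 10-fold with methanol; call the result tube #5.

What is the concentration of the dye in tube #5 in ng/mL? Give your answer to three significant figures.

0.240 ng/mL

Step 1: 500 μL brought to 1000 μL → factor 1000/500 = 2
Step 2: 100 μL + 1900 μL = 2000 μL total → factor 2000/100 = 20
Step 3: 150 μL + 3600 μL = 3750 μL total → factor 3750/150 = 25
Step 4: 2 mL + 8 mL = 10 mL total → factor 10/2 = 5
Step 5: 10-fold → factor 10
Overall dilution factor = 2 × 20 × 25 × 5 × 10 = 50000
Final = 12.0 μg/mL / 50000 = 0.0002400 μg/mL = 0.240 ng/mL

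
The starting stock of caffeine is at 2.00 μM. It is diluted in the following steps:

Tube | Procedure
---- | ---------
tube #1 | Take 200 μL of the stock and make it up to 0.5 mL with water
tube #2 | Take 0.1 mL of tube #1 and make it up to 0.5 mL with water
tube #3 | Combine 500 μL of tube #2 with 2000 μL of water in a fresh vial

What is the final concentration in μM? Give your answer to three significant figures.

Step 1: 200 μL brought to 0.5 mL → factor 500/200 = 2.5
Step 2: 0.1 mL brought to 0.5 mL → factor 0.5/0.1 = 5
Step 3: 500 μL + 2000 μL = 2500 μL total → factor 2500/500 = 5
Overall dilution factor = 2.5 × 5 × 5 = 62.5
Final = 2.00 μM / 62.5 = 0.0320 μM

0.0320 μM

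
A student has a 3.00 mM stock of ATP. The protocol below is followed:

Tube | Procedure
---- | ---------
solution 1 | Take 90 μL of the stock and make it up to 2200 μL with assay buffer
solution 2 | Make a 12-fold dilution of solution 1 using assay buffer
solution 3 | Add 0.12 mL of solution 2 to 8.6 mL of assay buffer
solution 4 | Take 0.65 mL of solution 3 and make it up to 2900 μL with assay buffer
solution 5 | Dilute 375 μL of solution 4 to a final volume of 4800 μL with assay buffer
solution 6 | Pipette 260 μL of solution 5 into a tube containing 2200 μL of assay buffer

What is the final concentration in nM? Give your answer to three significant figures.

Step 1: 90 μL brought to 2200 μL → factor 2200/90 = 24.444
Step 2: 12-fold → factor 12
Step 3: 0.12 mL + 8.6 mL = 8.72 mL total → factor 8.72/0.12 = 72.667
Step 4: 0.65 mL brought to 2900 μL → factor 2.9/0.65 = 4.4615
Step 5: 375 μL brought to 4800 μL → factor 4800/375 = 12.8
Step 6: 260 μL + 2200 μL = 2460 μL total → factor 2460/260 = 9.4615
Overall dilution factor = 24.444 × 12 × 72.667 × 4.4615 × 12.8 × 9.4615 = 1.1517 × 10^7
Final = 3.00 mM / 1.1517 × 10^7 = 2.605 × 10^-7 mM = 0.260 nM

0.260 nM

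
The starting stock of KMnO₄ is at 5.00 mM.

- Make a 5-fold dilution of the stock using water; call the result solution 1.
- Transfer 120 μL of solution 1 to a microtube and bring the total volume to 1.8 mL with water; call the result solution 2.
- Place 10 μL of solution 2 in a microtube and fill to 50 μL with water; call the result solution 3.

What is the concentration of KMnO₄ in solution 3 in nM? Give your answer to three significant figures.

1.33 × 10^4 nM

Step 1: 5-fold → factor 5
Step 2: 120 μL brought to 1.8 mL → factor 1800/120 = 15
Step 3: 10 μL brought to 50 μL → factor 50/10 = 5
Overall dilution factor = 5 × 15 × 5 = 375
Final = 5.00 mM / 375 = 0.01333 mM = 1.33 × 10^4 nM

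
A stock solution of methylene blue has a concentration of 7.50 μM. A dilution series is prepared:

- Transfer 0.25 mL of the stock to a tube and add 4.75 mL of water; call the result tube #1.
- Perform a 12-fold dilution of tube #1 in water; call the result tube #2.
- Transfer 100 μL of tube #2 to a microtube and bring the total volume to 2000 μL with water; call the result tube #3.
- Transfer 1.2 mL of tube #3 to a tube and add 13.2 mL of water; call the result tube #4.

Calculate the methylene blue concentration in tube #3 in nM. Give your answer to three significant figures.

Step 1: 0.25 mL + 4.75 mL = 5 mL total → factor 5/0.25 = 20
Step 2: 12-fold → factor 12
Step 3: 100 μL brought to 2000 μL → factor 2000/100 = 20
Dilution factor through tube #3 = 20 × 12 × 20 = 4800
[tube #3] = 7.50 μM / 4800 = 0.001563 μM = 1.56 nM

1.56 nM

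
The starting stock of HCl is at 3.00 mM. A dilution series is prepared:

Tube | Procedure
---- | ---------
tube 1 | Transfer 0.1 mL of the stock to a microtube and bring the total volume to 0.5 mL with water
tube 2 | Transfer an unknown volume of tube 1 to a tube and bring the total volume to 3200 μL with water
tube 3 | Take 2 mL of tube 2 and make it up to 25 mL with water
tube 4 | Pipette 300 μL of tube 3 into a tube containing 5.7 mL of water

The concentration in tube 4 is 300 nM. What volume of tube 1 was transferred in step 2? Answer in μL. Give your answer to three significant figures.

400 μL

Step 1: 0.1 mL brought to 0.5 mL → factor 0.5/0.1 = 5
Step 2: v brought to 3200 μL → factor = 3200 μL/v
Step 3: 2 mL brought to 25 mL → factor 25/2 = 12.5
Step 4: 300 μL + 5.7 mL = 6000 μL total → factor 6000/300 = 20
Product of known-step factors = 1250
Overall factor = 3.00 mM / (300 nM) = 10000
Step-2 factor = 10000 / 1250 = 8
v = 3200 μL / 8 = 400 μL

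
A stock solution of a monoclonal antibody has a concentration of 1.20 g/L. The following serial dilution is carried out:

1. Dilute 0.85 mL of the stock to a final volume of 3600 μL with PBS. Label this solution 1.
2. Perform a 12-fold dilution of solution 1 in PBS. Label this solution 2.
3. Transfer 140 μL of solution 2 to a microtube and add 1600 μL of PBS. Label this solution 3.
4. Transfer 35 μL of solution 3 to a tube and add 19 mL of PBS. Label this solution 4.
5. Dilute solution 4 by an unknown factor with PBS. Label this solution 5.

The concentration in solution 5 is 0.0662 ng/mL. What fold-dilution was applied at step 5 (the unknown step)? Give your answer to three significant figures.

52.8-fold

Step 1: 0.85 mL brought to 3600 μL → factor 3.6/0.85 = 4.2353
Step 2: 12-fold → factor 12
Step 3: 140 μL + 1600 μL = 1740 μL total → factor 1740/140 = 12.429
Step 4: 35 μL + 19 mL = 19035 μL total → factor 19035/35 = 543.86
Step 5: unknown factor x
Product of known-step factors = 3.4353 × 10^5
Overall factor = 1.20 g/L / (0.0662 ng/mL) = 1.8127 × 10^7
x = 1.8127 × 10^7 / 3.4353 × 10^5 = 52.8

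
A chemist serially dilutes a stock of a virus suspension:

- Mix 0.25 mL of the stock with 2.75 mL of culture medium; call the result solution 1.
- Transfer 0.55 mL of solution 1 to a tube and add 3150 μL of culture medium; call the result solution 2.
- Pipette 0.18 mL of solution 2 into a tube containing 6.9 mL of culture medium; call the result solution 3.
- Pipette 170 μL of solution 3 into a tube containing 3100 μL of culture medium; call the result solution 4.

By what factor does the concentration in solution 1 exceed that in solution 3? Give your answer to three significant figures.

265

Step 1: 0.25 mL + 2.75 mL = 3 mL total → factor 3/0.25 = 12
Step 2: 0.55 mL + 3150 μL = 3.7 mL total → factor 3.7/0.55 = 6.7273
Step 3: 0.18 mL + 6.9 mL = 7.08 mL total → factor 7.08/0.18 = 39.333
Dilution factor to solution 1 = 12; to solution 3 = 3175.3
[solution 1]/[solution 3] = (factor to solution 3)/(factor to solution 1) = 3175.3/12 = 265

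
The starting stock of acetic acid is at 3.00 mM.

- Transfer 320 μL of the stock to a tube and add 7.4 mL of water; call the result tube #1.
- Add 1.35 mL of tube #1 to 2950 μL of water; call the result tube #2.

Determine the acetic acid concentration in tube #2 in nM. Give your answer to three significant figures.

Step 1: 320 μL + 7.4 mL = 7720 μL total → factor 7720/320 = 24.125
Step 2: 1.35 mL + 2950 μL = 4.3 mL total → factor 4.3/1.35 = 3.1852
Overall dilution factor = 24.125 × 3.1852 = 76.843
Final = 3.00 mM / 76.843 = 0.03904 mM = 3.90 × 10^4 nM

3.90 × 10^4 nM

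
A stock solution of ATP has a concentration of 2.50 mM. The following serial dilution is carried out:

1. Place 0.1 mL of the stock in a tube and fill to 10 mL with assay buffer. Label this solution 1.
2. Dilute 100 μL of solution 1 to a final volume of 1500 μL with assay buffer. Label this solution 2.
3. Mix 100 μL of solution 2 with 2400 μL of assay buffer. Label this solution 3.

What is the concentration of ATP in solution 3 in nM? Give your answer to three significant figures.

Step 1: 0.1 mL brought to 10 mL → factor 10/0.1 = 100
Step 2: 100 μL brought to 1500 μL → factor 1500/100 = 15
Step 3: 100 μL + 2400 μL = 2500 μL total → factor 2500/100 = 25
Overall dilution factor = 100 × 15 × 25 = 37500
Final = 2.50 mM / 37500 = 6.667 × 10^-5 mM = 66.7 nM

66.7 nM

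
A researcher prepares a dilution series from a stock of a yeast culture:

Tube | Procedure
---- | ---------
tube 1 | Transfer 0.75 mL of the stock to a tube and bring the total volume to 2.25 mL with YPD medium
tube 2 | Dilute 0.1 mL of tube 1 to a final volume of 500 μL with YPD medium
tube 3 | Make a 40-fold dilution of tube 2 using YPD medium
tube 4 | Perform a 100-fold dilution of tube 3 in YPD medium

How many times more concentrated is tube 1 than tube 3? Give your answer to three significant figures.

Step 1: 0.75 mL brought to 2.25 mL → factor 2.25/0.75 = 3
Step 2: 0.1 mL brought to 500 μL → factor 0.5/0.1 = 5
Step 3: 40-fold → factor 40
Dilution factor to tube 1 = 3; to tube 3 = 600
[tube 1]/[tube 3] = (factor to tube 3)/(factor to tube 1) = 600/3 = 200

200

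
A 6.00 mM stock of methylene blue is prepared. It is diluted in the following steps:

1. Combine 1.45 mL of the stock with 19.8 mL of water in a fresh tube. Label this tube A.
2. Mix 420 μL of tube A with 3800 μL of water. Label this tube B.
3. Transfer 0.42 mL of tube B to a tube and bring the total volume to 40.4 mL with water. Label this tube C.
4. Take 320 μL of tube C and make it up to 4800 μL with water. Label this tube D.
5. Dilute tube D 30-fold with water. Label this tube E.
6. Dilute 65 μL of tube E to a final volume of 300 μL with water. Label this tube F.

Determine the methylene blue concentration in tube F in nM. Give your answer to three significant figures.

Step 1: 1.45 mL + 19.8 mL = 21.25 mL total → factor 21.25/1.45 = 14.655
Step 2: 420 μL + 3800 μL = 4220 μL total → factor 4220/420 = 10.048
Step 3: 0.42 mL brought to 40.4 mL → factor 40.4/0.42 = 96.19
Step 4: 320 μL brought to 4800 μL → factor 4800/320 = 15
Step 5: 30-fold → factor 30
Step 6: 65 μL brought to 300 μL → factor 300/65 = 4.6154
Overall dilution factor = 14.655 × 10.048 × 96.19 × 15 × 30 × 4.6154 = 2.9418 × 10^7
Final = 6.00 mM / 2.9418 × 10^7 = 2.040 × 10^-7 mM = 0.204 nM

0.204 nM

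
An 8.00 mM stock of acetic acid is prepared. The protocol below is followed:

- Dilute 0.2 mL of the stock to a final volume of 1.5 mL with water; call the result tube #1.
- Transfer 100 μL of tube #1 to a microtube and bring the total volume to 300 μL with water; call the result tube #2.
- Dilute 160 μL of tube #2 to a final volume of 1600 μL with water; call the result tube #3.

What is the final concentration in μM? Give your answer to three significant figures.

35.6 μM

Step 1: 0.2 mL brought to 1.5 mL → factor 1.5/0.2 = 7.5
Step 2: 100 μL brought to 300 μL → factor 300/100 = 3
Step 3: 160 μL brought to 1600 μL → factor 1600/160 = 10
Overall dilution factor = 7.5 × 3 × 10 = 225
Final = 8.00 mM / 225 = 0.03556 mM = 35.6 μM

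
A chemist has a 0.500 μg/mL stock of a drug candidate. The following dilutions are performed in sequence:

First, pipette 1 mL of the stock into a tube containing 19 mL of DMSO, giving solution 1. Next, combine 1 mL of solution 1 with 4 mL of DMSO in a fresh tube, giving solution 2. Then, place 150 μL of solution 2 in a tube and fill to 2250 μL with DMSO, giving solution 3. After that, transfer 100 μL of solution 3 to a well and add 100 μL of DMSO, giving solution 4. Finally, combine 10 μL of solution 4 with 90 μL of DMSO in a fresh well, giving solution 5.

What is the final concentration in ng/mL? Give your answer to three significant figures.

0.0167 ng/mL

Step 1: 1 mL + 19 mL = 20 mL total → factor 20/1 = 20
Step 2: 1 mL + 4 mL = 5 mL total → factor 5/1 = 5
Step 3: 150 μL brought to 2250 μL → factor 2250/150 = 15
Step 4: 100 μL + 100 μL = 200 μL total → factor 200/100 = 2
Step 5: 10 μL + 90 μL = 100 μL total → factor 100/10 = 10
Overall dilution factor = 20 × 5 × 15 × 2 × 10 = 30000
Final = 0.500 μg/mL / 30000 = 1.667 × 10^-5 μg/mL = 0.0167 ng/mL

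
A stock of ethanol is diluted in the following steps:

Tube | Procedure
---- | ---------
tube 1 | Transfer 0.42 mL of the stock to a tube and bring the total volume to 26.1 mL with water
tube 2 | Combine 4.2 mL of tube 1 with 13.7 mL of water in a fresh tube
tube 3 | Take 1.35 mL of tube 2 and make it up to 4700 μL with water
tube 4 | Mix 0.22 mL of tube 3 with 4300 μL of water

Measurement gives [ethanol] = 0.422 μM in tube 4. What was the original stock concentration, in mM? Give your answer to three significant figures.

7.99 mM

Step 1: 0.42 mL brought to 26.1 mL → factor 26.1/0.42 = 62.143
Step 2: 4.2 mL + 13.7 mL = 17.9 mL total → factor 17.9/4.2 = 4.2619
Step 3: 1.35 mL brought to 4700 μL → factor 4.7/1.35 = 3.4815
Step 4: 0.22 mL + 4300 μL = 4.52 mL total → factor 4.52/0.22 = 20.545
Overall dilution factor = 62.143 × 4.2619 × 3.4815 × 20.545 = 18944
Stock = 0.422 μM × 18944 = 7994 μM = 7.99 mM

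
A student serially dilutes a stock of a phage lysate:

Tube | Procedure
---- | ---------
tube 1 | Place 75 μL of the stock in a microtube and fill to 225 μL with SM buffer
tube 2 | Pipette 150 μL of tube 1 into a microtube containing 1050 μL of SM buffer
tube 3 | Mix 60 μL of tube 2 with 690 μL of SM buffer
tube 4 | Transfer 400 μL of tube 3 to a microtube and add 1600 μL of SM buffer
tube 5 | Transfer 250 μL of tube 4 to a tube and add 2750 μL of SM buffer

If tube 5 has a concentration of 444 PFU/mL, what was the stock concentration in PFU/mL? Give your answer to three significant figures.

7.99 × 10^6 PFU/mL

Step 1: 75 μL brought to 225 μL → factor 225/75 = 3
Step 2: 150 μL + 1050 μL = 1200 μL total → factor 1200/150 = 8
Step 3: 60 μL + 690 μL = 750 μL total → factor 750/60 = 12.5
Step 4: 400 μL + 1600 μL = 2000 μL total → factor 2000/400 = 5
Step 5: 250 μL + 2750 μL = 3000 μL total → factor 3000/250 = 12
Overall dilution factor = 3 × 8 × 12.5 × 5 × 12 = 18000
Stock = 444 PFU/mL × 18000 = 7.99 × 10^6 PFU/mL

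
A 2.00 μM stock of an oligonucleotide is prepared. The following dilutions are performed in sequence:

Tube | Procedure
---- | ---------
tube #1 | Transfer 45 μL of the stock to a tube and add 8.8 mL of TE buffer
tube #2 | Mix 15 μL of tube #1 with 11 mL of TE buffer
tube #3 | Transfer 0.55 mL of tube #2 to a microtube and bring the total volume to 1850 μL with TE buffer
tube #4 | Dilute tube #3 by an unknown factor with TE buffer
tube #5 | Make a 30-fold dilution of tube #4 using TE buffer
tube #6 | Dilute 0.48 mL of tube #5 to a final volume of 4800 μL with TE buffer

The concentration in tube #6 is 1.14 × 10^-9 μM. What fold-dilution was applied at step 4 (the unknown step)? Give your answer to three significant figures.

12.0-fold

Step 1: 45 μL + 8.8 mL = 8845 μL total → factor 8845/45 = 196.56
Step 2: 15 μL + 11 mL = 11015 μL total → factor 11015/15 = 734.33
Step 3: 0.55 mL brought to 1850 μL → factor 1.85/0.55 = 3.3636
Step 4: unknown factor x
Step 5: 30-fold → factor 30
Step 6: 0.48 mL brought to 4800 μL → factor 4.8/0.48 = 10
Product of known-step factors = 1.4565 × 10^8
Overall factor = 2.00 μM / (1.14 × 10^-9 μM) = 1.7544 × 10^9
x = 1.7544 × 10^9 / 1.4565 × 10^8 = 12.0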